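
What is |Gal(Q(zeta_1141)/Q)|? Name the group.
|Gal(Q(zeta_1141)/Q)| = phi(1141) = 972; group ≅ (Z/1141Z)^* ≅ Z/6Z × Z/162Z

The n-th cyclotomic polynomial Φ_1141(x) is the minimal polynomial of zeta_1141 over Q and has degree phi(1141) = 972. So Q(zeta_1141) is a degree-972 Galois extension with Galois group (Z/1141Z)^*. By CRT, (Z/1141Z)^* ≅ (Z/7Z)^* × (Z/163Z)^*. Each prime-power unit group is (Z/7Z)^* ≅ Z/6Z; (Z/163Z)^* ≅ Z/162Z. Hence Gal(Q(zeta_1141)/Q) ≅ Z/6Z × Z/162Z.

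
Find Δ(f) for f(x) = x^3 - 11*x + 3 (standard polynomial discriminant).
Δ = 5081

For a depressed cubic x^3 + p x + q the discriminant is Δ = -4 p^3 - 27 q^2 = -4*(-11)^3 - 27*(3)^2 = 5324 - 243 = 5081.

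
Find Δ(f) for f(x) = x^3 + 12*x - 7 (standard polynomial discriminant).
Δ = -8235

For a depressed cubic x^3 + p x + q the discriminant is Δ = -4 p^3 - 27 q^2 = -4*(12)^3 - 27*(-7)^2 = -6912 - 1323 = -8235.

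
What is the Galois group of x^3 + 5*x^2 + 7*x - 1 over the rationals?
Gal(K/Q) = S_3 (symmetric group of order 6)

Compute the discriminant of x^3 + (5)*x^2 + (7)*x + (-1): Δ = -304. Since Δ is not a rational square, the Galois group is not contained in A_3; it must be the full S_3 (irreducibility of the cubic rules out anything smaller).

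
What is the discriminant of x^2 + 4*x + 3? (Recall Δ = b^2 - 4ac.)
Δ = 4

For a quadratic a x^2 + b x + c the discriminant is Δ = b^2 - 4ac = (4)^2 - 4*(1)*(3) = 16 - (12) = 4.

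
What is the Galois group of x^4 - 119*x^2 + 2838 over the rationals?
Gal(K/Q) = V_4 (Klein four-group, Z/2Z × Z/2Z)

f factors as (x^2 - 86)(x^2 - 33), so the splitting field is K = Q(sqrt(86), sqrt(33)). The elements 86, 33, 2838 are all non-squares in Q, so sqrt(86) and sqrt(33) generate independent quadratic extensions. Thus [K:Q] = 4 and Gal(K/Q) is generated by the two order-2 automorphisms sqrt(86) ↦ -sqrt(86) and sqrt(33) ↦ -sqrt(33), giving V_4.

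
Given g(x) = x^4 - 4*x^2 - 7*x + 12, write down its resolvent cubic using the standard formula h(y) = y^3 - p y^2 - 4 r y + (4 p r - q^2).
h(y) = y^3 + 4*y^2 - 48*y - 241

Identify coefficients: p = -4, q = -7, r = 12.
Plug into h(y) = y^3 - p y^2 - 4 r y + (4 p r - q^2):
  h(y) = y^3 - (-4) y^2 - 4*(12) y + (4*(-4)*(12) - (-7)^2)
       = y^3 + (4) y^2 + (-48) y + (-241).
Simplifying: h(y) = y^3 + 4*y^2 - 48*y - 241.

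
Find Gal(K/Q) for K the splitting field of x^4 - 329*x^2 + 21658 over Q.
Gal(K/Q) = V_4 (Klein four-group, Z/2Z × Z/2Z)

f factors as (x^2 - 91)(x^2 - 238), so the splitting field is K = Q(sqrt(91), sqrt(238)). The elements 91, 238, 21658 are all non-squares in Q, so sqrt(91) and sqrt(238) generate independent quadratic extensions. Thus [K:Q] = 4 and Gal(K/Q) is generated by the two order-2 automorphisms sqrt(91) ↦ -sqrt(91) and sqrt(238) ↦ -sqrt(238), giving V_4.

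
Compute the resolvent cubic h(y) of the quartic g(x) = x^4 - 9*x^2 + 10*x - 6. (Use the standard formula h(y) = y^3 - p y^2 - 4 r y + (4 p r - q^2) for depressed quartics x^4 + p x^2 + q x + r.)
h(y) = y^3 + 9*y^2 + 24*y + 116

Identify coefficients: p = -9, q = 10, r = -6.
Plug into h(y) = y^3 - p y^2 - 4 r y + (4 p r - q^2):
  h(y) = y^3 - (-9) y^2 - 4*(-6) y + (4*(-9)*(-6) - (10)^2)
       = y^3 + (9) y^2 + (24) y + (116).
Simplifying: h(y) = y^3 + 9*y^2 + 24*y + 116.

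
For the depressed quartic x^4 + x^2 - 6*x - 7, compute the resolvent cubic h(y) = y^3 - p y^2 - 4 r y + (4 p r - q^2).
h(y) = y^3 - y^2 + 28*y - 64

Identify coefficients: p = 1, q = -6, r = -7.
Plug into h(y) = y^3 - p y^2 - 4 r y + (4 p r - q^2):
  h(y) = y^3 - (1) y^2 - 4*(-7) y + (4*(1)*(-7) - (-6)^2)
       = y^3 + (-1) y^2 + (28) y + (-64).
Simplifying: h(y) = y^3 - y^2 + 28*y - 64.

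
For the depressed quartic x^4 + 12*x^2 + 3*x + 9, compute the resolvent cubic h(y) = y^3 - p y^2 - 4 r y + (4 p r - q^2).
h(y) = y^3 - 12*y^2 - 36*y + 423

Identify coefficients: p = 12, q = 3, r = 9.
Plug into h(y) = y^3 - p y^2 - 4 r y + (4 p r - q^2):
  h(y) = y^3 - (12) y^2 - 4*(9) y + (4*(12)*(9) - (3)^2)
       = y^3 + (-12) y^2 + (-36) y + (423).
Simplifying: h(y) = y^3 - 12*y^2 - 36*y + 423.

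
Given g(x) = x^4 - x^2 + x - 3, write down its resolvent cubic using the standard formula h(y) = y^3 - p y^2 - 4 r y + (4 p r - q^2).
h(y) = y^3 + y^2 + 12*y + 11

Identify coefficients: p = -1, q = 1, r = -3.
Plug into h(y) = y^3 - p y^2 - 4 r y + (4 p r - q^2):
  h(y) = y^3 - (-1) y^2 - 4*(-3) y + (4*(-1)*(-3) - (1)^2)
       = y^3 + (1) y^2 + (12) y + (11).
Simplifying: h(y) = y^3 + y^2 + 12*y + 11.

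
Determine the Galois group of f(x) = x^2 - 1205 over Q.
Gal(K/Q) = Z/2Z (cyclic of order 2)

x^2 - 1205 is irreducible over Q since 1205 is not a rational square. The splitting field Q(sqrt(1205)) has degree 2 over Q, and its unique nontrivial automorphism is sqrt(1205) ↦ -sqrt(1205). Hence Gal(Q(sqrt(1205))/Q) = Z/2Z.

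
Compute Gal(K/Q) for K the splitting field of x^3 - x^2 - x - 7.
Gal(K/Q) = S_3 (symmetric group of order 6)

Compute the discriminant of x^3 + (-1)*x^2 + (-1)*x + (-7): Δ = -1472. Since Δ is not a rational square, the Galois group is not contained in A_3; it must be the full S_3 (irreducibility of the cubic rules out anything smaller).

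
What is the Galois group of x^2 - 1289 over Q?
Gal(K/Q) = Z/2Z (cyclic of order 2)

x^2 - 1289 is irreducible over Q since 1289 is not a rational square. The splitting field Q(sqrt(1289)) has degree 2 over Q, and its unique nontrivial automorphism is sqrt(1289) ↦ -sqrt(1289). Hence Gal(Q(sqrt(1289))/Q) = Z/2Z.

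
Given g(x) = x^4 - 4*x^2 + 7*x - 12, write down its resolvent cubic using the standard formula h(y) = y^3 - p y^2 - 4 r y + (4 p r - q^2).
h(y) = y^3 + 4*y^2 + 48*y + 143

Identify coefficients: p = -4, q = 7, r = -12.
Plug into h(y) = y^3 - p y^2 - 4 r y + (4 p r - q^2):
  h(y) = y^3 - (-4) y^2 - 4*(-12) y + (4*(-4)*(-12) - (7)^2)
       = y^3 + (4) y^2 + (48) y + (143).
Simplifying: h(y) = y^3 + 4*y^2 + 48*y + 143.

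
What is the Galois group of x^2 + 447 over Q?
Gal(K/Q) = Z/2Z (cyclic of order 2)

x^2 + 447 is irreducible over Q since -447 is not a rational square. The splitting field Q(sqrt(-447)) has degree 2 over Q, and its unique nontrivial automorphism is sqrt(-447) ↦ -sqrt(-447). Hence Gal(Q(sqrt(-447))/Q) = Z/2Z.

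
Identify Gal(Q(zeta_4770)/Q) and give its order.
|Gal(Q(zeta_4770)/Q)| = phi(4770) = 1248; group ≅ (Z/4770Z)^* ≅ Z/4Z × Z/6Z × Z/52Z

The n-th cyclotomic polynomial Φ_4770(x) is the minimal polynomial of zeta_4770 over Q and has degree phi(4770) = 1248. So Q(zeta_4770) is a degree-1248 Galois extension with Galois group (Z/4770Z)^*. By CRT, (Z/4770Z)^* ≅ (Z/2Z)^* × (Z/9Z)^* × (Z/5Z)^* × (Z/53Z)^*. Each prime-power unit group is (Z/2Z)^* ≅ trivial group (order 1); (Z/9Z)^* ≅ Z/6Z; (Z/5Z)^* ≅ Z/4Z; (Z/53Z)^* ≅ Z/52Z. Hence Gal(Q(zeta_4770)/Q) ≅ Z/4Z × Z/6Z × Z/52Z.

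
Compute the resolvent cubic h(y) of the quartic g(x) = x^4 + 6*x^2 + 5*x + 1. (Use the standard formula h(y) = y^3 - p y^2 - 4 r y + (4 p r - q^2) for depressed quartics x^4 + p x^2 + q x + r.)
h(y) = y^3 - 6*y^2 - 4*y - 1

Identify coefficients: p = 6, q = 5, r = 1.
Plug into h(y) = y^3 - p y^2 - 4 r y + (4 p r - q^2):
  h(y) = y^3 - (6) y^2 - 4*(1) y + (4*(6)*(1) - (5)^2)
       = y^3 + (-6) y^2 + (-4) y + (-1).
Simplifying: h(y) = y^3 - 6*y^2 - 4*y - 1.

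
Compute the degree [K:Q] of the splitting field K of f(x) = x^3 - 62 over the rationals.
[K:Q] = 6

x^3 - 62 has one real root r = 62^(1/3) and two complex roots r*zeta_3, r*zeta_3^2 where zeta_3 = e^(2*pi*i/3). The splitting field is Q(r, zeta_3). [Q(r):Q] = 3 and [Q(zeta_3):Q] = 2 with gcd = 1, so [Q(r, zeta_3):Q] = 3 * 2 = 6.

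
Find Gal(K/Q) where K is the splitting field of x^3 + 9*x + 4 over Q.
Gal(K/Q) = S_3 (symmetric group of order 6)

Compute the discriminant of x^3 + (0)*x^2 + (9)*x + (4): Δ = -3348. Since Δ is not a rational square, the Galois group is not contained in A_3; it must be the full S_3 (irreducibility of the cubic rules out anything smaller).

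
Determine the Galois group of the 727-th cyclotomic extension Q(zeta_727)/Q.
|Gal(Q(zeta_727)/Q)| = phi(727) = 726; group ≅ (Z/727Z)^* ≅ Z/726Z

The n-th cyclotomic polynomial Φ_727(x) is the minimal polynomial of zeta_727 over Q and has degree phi(727) = 726. So Q(zeta_727) is a degree-726 Galois extension with Galois group (Z/727Z)^*. (Z/727Z)^* is cyclic since 727 is an odd prime power (or 4). Hence Gal(Q(zeta_727)/Q) ≅ Z/726Z.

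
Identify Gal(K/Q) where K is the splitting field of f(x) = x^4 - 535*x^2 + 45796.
Gal(K/Q) = Z/2Z (cyclic of order 2)

f factors as (x^2 - 428)(x^2 - 107), so the splitting field is K = Q(sqrt(428), sqrt(107)). The squarefree part of 428 is 107 and the squarefree part of 107 is also 107, so sqrt(428) and sqrt(107) are both rational multiples of sqrt(107). Hence Q(sqrt(428)) = Q(sqrt(107)) = Q(sqrt(107)), and the splitting field collapses to a single degree-2 extension with Galois group Z/2Z.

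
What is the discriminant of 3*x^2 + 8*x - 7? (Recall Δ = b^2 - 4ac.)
Δ = 148

For a quadratic a x^2 + b x + c the discriminant is Δ = b^2 - 4ac = (8)^2 - 4*(3)*(-7) = 64 - (-84) = 148.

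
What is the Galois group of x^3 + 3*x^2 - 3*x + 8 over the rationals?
Gal(K/Q) = S_3 (symmetric group of order 6)

Compute the discriminant of x^3 + (3)*x^2 + (-3)*x + (8): Δ = -3699. Since Δ is not a rational square, the Galois group is not contained in A_3; it must be the full S_3 (irreducibility of the cubic rules out anything smaller).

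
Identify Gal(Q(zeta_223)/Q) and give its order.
|Gal(Q(zeta_223)/Q)| = phi(223) = 222; group ≅ (Z/223Z)^* ≅ Z/222Z

The n-th cyclotomic polynomial Φ_223(x) is the minimal polynomial of zeta_223 over Q and has degree phi(223) = 222. So Q(zeta_223) is a degree-222 Galois extension with Galois group (Z/223Z)^*. (Z/223Z)^* is cyclic since 223 is an odd prime power (or 4). Hence Gal(Q(zeta_223)/Q) ≅ Z/222Z.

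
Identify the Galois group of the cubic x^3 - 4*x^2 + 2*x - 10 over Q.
Gal(K/Q) = S_3 (symmetric group of order 6)

Compute the discriminant of x^3 + (-4)*x^2 + (2)*x + (-10): Δ = -3788. Since Δ is not a rational square, the Galois group is not contained in A_3; it must be the full S_3 (irreducibility of the cubic rules out anything smaller).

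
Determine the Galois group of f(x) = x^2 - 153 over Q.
Gal(K/Q) = Z/2Z (cyclic of order 2)

x^2 - 153 is irreducible over Q since 153 is not a rational square. The splitting field Q(sqrt(153)) has degree 2 over Q, and its unique nontrivial automorphism is sqrt(153) ↦ -sqrt(153). Hence Gal(Q(sqrt(153))/Q) = Z/2Z.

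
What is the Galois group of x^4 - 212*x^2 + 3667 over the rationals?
Gal(K/Q) = V_4 (Klein four-group, Z/2Z × Z/2Z)

f factors as (x^2 - 193)(x^2 - 19), so the splitting field is K = Q(sqrt(193), sqrt(19)). The elements 193, 19, 3667 are all non-squares in Q, so sqrt(193) and sqrt(19) generate independent quadratic extensions. Thus [K:Q] = 4 and Gal(K/Q) is generated by the two order-2 automorphisms sqrt(193) ↦ -sqrt(193) and sqrt(19) ↦ -sqrt(19), giving V_4.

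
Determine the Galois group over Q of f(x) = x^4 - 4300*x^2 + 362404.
Gal(K/Q) = Z/2Z (cyclic of order 2)

f factors as (x^2 - 4214)(x^2 - 86), so the splitting field is K = Q(sqrt(4214), sqrt(86)). The squarefree part of 4214 is 86 and the squarefree part of 86 is also 86, so sqrt(4214) and sqrt(86) are both rational multiples of sqrt(86). Hence Q(sqrt(4214)) = Q(sqrt(86)) = Q(sqrt(86)), and the splitting field collapses to a single degree-2 extension with Galois group Z/2Z.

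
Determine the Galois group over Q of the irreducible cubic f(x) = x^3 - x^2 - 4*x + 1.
Gal(K/Q) = S_3 (symmetric group of order 6)

Compute the discriminant of x^3 + (-1)*x^2 + (-4)*x + (1): Δ = 321. Since Δ is not a rational square, the Galois group is not contained in A_3; it must be the full S_3 (irreducibility of the cubic rules out anything smaller).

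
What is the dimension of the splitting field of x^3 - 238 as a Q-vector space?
[K:Q] = 6

x^3 - 238 has one real root r = 238^(1/3) and two complex roots r*zeta_3, r*zeta_3^2 where zeta_3 = e^(2*pi*i/3). The splitting field is Q(r, zeta_3). [Q(r):Q] = 3 and [Q(zeta_3):Q] = 2 with gcd = 1, so [Q(r, zeta_3):Q] = 3 * 2 = 6.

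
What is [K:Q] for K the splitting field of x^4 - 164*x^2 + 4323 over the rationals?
[K:Q] = 4

f factors as (x^2 - 33)(x^2 - 131); the splitting field is K = Q(sqrt(33), sqrt(131)). Since 33, 131, and 4323 are all non-squares in Q, the three subfields Q(sqrt(33)), Q(sqrt(131)), Q(sqrt(4323)) are distinct degree-2 extensions, so [K:Q] = 4 (Klein four Galois group).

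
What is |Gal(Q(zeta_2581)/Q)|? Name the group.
|Gal(Q(zeta_2581)/Q)| = phi(2581) = 2464; group ≅ (Z/2581Z)^* ≅ Z/28Z × Z/88Z

The n-th cyclotomic polynomial Φ_2581(x) is the minimal polynomial of zeta_2581 over Q and has degree phi(2581) = 2464. So Q(zeta_2581) is a degree-2464 Galois extension with Galois group (Z/2581Z)^*. By CRT, (Z/2581Z)^* ≅ (Z/29Z)^* × (Z/89Z)^*. Each prime-power unit group is (Z/29Z)^* ≅ Z/28Z; (Z/89Z)^* ≅ Z/88Z. Hence Gal(Q(zeta_2581)/Q) ≅ Z/28Z × Z/88Z.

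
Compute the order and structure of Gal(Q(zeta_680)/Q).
|Gal(Q(zeta_680)/Q)| = phi(680) = 256; group ≅ (Z/680Z)^* ≅ Z/2Z × Z/2Z × Z/4Z × Z/16Z

The n-th cyclotomic polynomial Φ_680(x) is the minimal polynomial of zeta_680 over Q and has degree phi(680) = 256. So Q(zeta_680) is a degree-256 Galois extension with Galois group (Z/680Z)^*. By CRT, (Z/680Z)^* ≅ (Z/8Z)^* × (Z/5Z)^* × (Z/17Z)^*. Each prime-power unit group is (Z/8Z)^* ≅ Z/2Z × Z/2Z; (Z/5Z)^* ≅ Z/4Z; (Z/17Z)^* ≅ Z/16Z. Hence Gal(Q(zeta_680)/Q) ≅ Z/2Z × Z/2Z × Z/4Z × Z/16Z.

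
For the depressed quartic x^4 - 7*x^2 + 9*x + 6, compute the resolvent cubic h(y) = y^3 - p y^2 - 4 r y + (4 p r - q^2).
h(y) = y^3 + 7*y^2 - 24*y - 249

Identify coefficients: p = -7, q = 9, r = 6.
Plug into h(y) = y^3 - p y^2 - 4 r y + (4 p r - q^2):
  h(y) = y^3 - (-7) y^2 - 4*(6) y + (4*(-7)*(6) - (9)^2)
       = y^3 + (7) y^2 + (-24) y + (-249).
Simplifying: h(y) = y^3 + 7*y^2 - 24*y - 249.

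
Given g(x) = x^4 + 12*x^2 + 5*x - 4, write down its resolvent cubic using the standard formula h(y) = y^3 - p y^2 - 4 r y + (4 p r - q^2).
h(y) = y^3 - 12*y^2 + 16*y - 217

Identify coefficients: p = 12, q = 5, r = -4.
Plug into h(y) = y^3 - p y^2 - 4 r y + (4 p r - q^2):
  h(y) = y^3 - (12) y^2 - 4*(-4) y + (4*(12)*(-4) - (5)^2)
       = y^3 + (-12) y^2 + (16) y + (-217).
Simplifying: h(y) = y^3 - 12*y^2 + 16*y - 217.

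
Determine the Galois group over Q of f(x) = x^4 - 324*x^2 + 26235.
Gal(K/Q) = V_4 (Klein four-group, Z/2Z × Z/2Z)

f factors as (x^2 - 159)(x^2 - 165), so the splitting field is K = Q(sqrt(159), sqrt(165)). The elements 159, 165, 26235 are all non-squares in Q, so sqrt(159) and sqrt(165) generate independent quadratic extensions. Thus [K:Q] = 4 and Gal(K/Q) is generated by the two order-2 automorphisms sqrt(159) ↦ -sqrt(159) and sqrt(165) ↦ -sqrt(165), giving V_4.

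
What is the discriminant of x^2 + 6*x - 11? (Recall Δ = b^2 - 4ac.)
Δ = 80

For a quadratic a x^2 + b x + c the discriminant is Δ = b^2 - 4ac = (6)^2 - 4*(1)*(-11) = 36 - (-44) = 80.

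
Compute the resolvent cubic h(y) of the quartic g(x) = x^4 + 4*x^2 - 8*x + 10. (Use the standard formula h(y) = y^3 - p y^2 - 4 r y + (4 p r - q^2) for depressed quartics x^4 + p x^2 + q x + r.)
h(y) = y^3 - 4*y^2 - 40*y + 96

Identify coefficients: p = 4, q = -8, r = 10.
Plug into h(y) = y^3 - p y^2 - 4 r y + (4 p r - q^2):
  h(y) = y^3 - (4) y^2 - 4*(10) y + (4*(4)*(10) - (-8)^2)
       = y^3 + (-4) y^2 + (-40) y + (96).
Simplifying: h(y) = y^3 - 4*y^2 - 40*y + 96.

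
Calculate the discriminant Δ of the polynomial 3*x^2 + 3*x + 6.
Δ = -63

For a quadratic a x^2 + b x + c the discriminant is Δ = b^2 - 4ac = (3)^2 - 4*(3)*(6) = 9 - (72) = -63.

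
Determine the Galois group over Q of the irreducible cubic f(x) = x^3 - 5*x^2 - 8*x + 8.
Gal(K/Q) = S_3 (symmetric group of order 6)

Compute the discriminant of x^3 + (-5)*x^2 + (-8)*x + (8): Δ = 11680. Since Δ is not a rational square, the Galois group is not contained in A_3; it must be the full S_3 (irreducibility of the cubic rules out anything smaller).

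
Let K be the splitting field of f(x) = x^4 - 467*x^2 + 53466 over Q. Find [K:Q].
[K:Q] = 4

f factors as (x^2 - 201)(x^2 - 266); the splitting field is K = Q(sqrt(201), sqrt(266)). Since 201, 266, and 53466 are all non-squares in Q, the three subfields Q(sqrt(201)), Q(sqrt(266)), Q(sqrt(53466)) are distinct degree-2 extensions, so [K:Q] = 4 (Klein four Galois group).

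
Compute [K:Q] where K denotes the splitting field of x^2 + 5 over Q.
[K:Q] = 2

The discriminant of x^2 + (0)*x + (5) is b^2 - 4c = 0 - (20) = -20. Since -20 is not a perfect square in Q, the polynomial is irreducible over Q. Its two roots generate a degree-2 extension, so [K:Q] = 2.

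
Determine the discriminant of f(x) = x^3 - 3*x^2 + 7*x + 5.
Δ = -2956

For x^3 + a x^2 + b x + c the discriminant is Δ = 18 a b c - 4 a^3 c + a^2 b^2 - 4 b^3 - 27 c^2.
Plug a = -3, b = 7, c = 5:
  18*(-3)*(7)*(5) - 4*(-3)^3*(5) + (-3)^2*(7)^2 - 4*(7)^3 - 27*(5)^2
  = -1890 + (540) + 441 + (-1372) + (-675)
  = -2956.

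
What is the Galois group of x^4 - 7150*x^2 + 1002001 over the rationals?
Gal(K/Q) = Z/2Z (cyclic of order 2)

f factors as (x^2 - 7007)(x^2 - 143), so the splitting field is K = Q(sqrt(7007), sqrt(143)). The squarefree part of 7007 is 143 and the squarefree part of 143 is also 143, so sqrt(7007) and sqrt(143) are both rational multiples of sqrt(143). Hence Q(sqrt(7007)) = Q(sqrt(143)) = Q(sqrt(143)), and the splitting field collapses to a single degree-2 extension with Galois group Z/2Z.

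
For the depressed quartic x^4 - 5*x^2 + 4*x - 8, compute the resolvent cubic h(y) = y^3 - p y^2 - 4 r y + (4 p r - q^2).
h(y) = y^3 + 5*y^2 + 32*y + 144

Identify coefficients: p = -5, q = 4, r = -8.
Plug into h(y) = y^3 - p y^2 - 4 r y + (4 p r - q^2):
  h(y) = y^3 - (-5) y^2 - 4*(-8) y + (4*(-5)*(-8) - (4)^2)
       = y^3 + (5) y^2 + (32) y + (144).
Simplifying: h(y) = y^3 + 5*y^2 + 32*y + 144.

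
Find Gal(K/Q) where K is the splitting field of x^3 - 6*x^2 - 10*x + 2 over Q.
Gal(K/Q) = S_3 (symmetric group of order 6)

Compute the discriminant of x^3 + (-6)*x^2 + (-10)*x + (2): Δ = 11380. Since Δ is not a rational square, the Galois group is not contained in A_3; it must be the full S_3 (irreducibility of the cubic rules out anything smaller).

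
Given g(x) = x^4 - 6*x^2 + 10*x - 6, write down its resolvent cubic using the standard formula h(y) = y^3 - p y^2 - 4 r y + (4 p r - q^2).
h(y) = y^3 + 6*y^2 + 24*y + 44

Identify coefficients: p = -6, q = 10, r = -6.
Plug into h(y) = y^3 - p y^2 - 4 r y + (4 p r - q^2):
  h(y) = y^3 - (-6) y^2 - 4*(-6) y + (4*(-6)*(-6) - (10)^2)
       = y^3 + (6) y^2 + (24) y + (44).
Simplifying: h(y) = y^3 + 6*y^2 + 24*y + 44.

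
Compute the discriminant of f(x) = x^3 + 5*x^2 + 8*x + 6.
Δ = -100

For x^3 + a x^2 + b x + c the discriminant is Δ = 18 a b c - 4 a^3 c + a^2 b^2 - 4 b^3 - 27 c^2.
Plug a = 5, b = 8, c = 6:
  18*(5)*(8)*(6) - 4*(5)^3*(6) + (5)^2*(8)^2 - 4*(8)^3 - 27*(6)^2
  = 4320 + (-3000) + 1600 + (-2048) + (-972)
  = -100.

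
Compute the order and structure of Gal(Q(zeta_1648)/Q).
|Gal(Q(zeta_1648)/Q)| = phi(1648) = 816; group ≅ (Z/1648Z)^* ≅ Z/2Z × Z/4Z × Z/102Z

The n-th cyclotomic polynomial Φ_1648(x) is the minimal polynomial of zeta_1648 over Q and has degree phi(1648) = 816. So Q(zeta_1648) is a degree-816 Galois extension with Galois group (Z/1648Z)^*. By CRT, (Z/1648Z)^* ≅ (Z/16Z)^* × (Z/103Z)^*. Each prime-power unit group is (Z/16Z)^* ≅ Z/2Z × Z/4Z; (Z/103Z)^* ≅ Z/102Z. Hence Gal(Q(zeta_1648)/Q) ≅ Z/2Z × Z/4Z × Z/102Z.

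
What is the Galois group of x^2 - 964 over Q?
Gal(K/Q) = Z/2Z (cyclic of order 2)

x^2 - 964 is irreducible over Q since 964 is not a rational square. The splitting field Q(sqrt(964)) has degree 2 over Q, and its unique nontrivial automorphism is sqrt(964) ↦ -sqrt(964). Hence Gal(Q(sqrt(964))/Q) = Z/2Z.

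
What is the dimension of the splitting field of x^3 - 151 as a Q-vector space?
[K:Q] = 6

x^3 - 151 has one real root r = 151^(1/3) and two complex roots r*zeta_3, r*zeta_3^2 where zeta_3 = e^(2*pi*i/3). The splitting field is Q(r, zeta_3). [Q(r):Q] = 3 and [Q(zeta_3):Q] = 2 with gcd = 1, so [Q(r, zeta_3):Q] = 3 * 2 = 6.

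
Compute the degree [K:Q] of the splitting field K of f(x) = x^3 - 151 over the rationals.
[K:Q] = 6

x^3 - 151 has one real root r = 151^(1/3) and two complex roots r*zeta_3, r*zeta_3^2 where zeta_3 = e^(2*pi*i/3). The splitting field is Q(r, zeta_3). [Q(r):Q] = 3 and [Q(zeta_3):Q] = 2 with gcd = 1, so [Q(r, zeta_3):Q] = 3 * 2 = 6.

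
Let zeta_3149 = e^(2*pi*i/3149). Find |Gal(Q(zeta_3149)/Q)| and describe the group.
|Gal(Q(zeta_3149)/Q)| = phi(3149) = 3036; group ≅ (Z/3149Z)^* ≅ Z/46Z × Z/66Z

The n-th cyclotomic polynomial Φ_3149(x) is the minimal polynomial of zeta_3149 over Q and has degree phi(3149) = 3036. So Q(zeta_3149) is a degree-3036 Galois extension with Galois group (Z/3149Z)^*. By CRT, (Z/3149Z)^* ≅ (Z/47Z)^* × (Z/67Z)^*. Each prime-power unit group is (Z/47Z)^* ≅ Z/46Z; (Z/67Z)^* ≅ Z/66Z. Hence Gal(Q(zeta_3149)/Q) ≅ Z/46Z × Z/66Z.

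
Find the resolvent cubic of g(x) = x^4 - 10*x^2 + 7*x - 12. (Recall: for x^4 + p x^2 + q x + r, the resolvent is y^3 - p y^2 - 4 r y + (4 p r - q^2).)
h(y) = y^3 + 10*y^2 + 48*y + 431

Identify coefficients: p = -10, q = 7, r = -12.
Plug into h(y) = y^3 - p y^2 - 4 r y + (4 p r - q^2):
  h(y) = y^3 - (-10) y^2 - 4*(-12) y + (4*(-10)*(-12) - (7)^2)
       = y^3 + (10) y^2 + (48) y + (431).
Simplifying: h(y) = y^3 + 10*y^2 + 48*y + 431.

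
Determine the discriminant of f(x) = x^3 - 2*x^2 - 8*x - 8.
Δ = -1984

For x^3 + a x^2 + b x + c the discriminant is Δ = 18 a b c - 4 a^3 c + a^2 b^2 - 4 b^3 - 27 c^2.
Plug a = -2, b = -8, c = -8:
  18*(-2)*(-8)*(-8) - 4*(-2)^3*(-8) + (-2)^2*(-8)^2 - 4*(-8)^3 - 27*(-8)^2
  = -2304 + (-256) + 256 + (2048) + (-1728)
  = -1984.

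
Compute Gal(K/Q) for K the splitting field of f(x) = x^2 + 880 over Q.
Gal(K/Q) = Z/2Z (cyclic of order 2)

x^2 + 880 is irreducible over Q since -880 is not a rational square. The splitting field Q(sqrt(-880)) has degree 2 over Q, and its unique nontrivial automorphism is sqrt(-880) ↦ -sqrt(-880). Hence Gal(Q(sqrt(-880))/Q) = Z/2Z.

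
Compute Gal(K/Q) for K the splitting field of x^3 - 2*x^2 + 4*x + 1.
Gal(K/Q) = S_3 (symmetric group of order 6)

Compute the discriminant of x^3 + (-2)*x^2 + (4)*x + (1): Δ = -331. Since Δ is not a rational square, the Galois group is not contained in A_3; it must be the full S_3 (irreducibility of the cubic rules out anything smaller).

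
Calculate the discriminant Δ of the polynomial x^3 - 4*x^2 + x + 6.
Δ = 144

For x^3 + a x^2 + b x + c the discriminant is Δ = 18 a b c - 4 a^3 c + a^2 b^2 - 4 b^3 - 27 c^2.
Plug a = -4, b = 1, c = 6:
  18*(-4)*(1)*(6) - 4*(-4)^3*(6) + (-4)^2*(1)^2 - 4*(1)^3 - 27*(6)^2
  = -432 + (1536) + 16 + (-4) + (-972)
  = 144.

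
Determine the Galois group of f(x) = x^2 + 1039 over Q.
Gal(K/Q) = Z/2Z (cyclic of order 2)

x^2 + 1039 is irreducible over Q since -1039 is not a rational square. The splitting field Q(sqrt(-1039)) has degree 2 over Q, and its unique nontrivial automorphism is sqrt(-1039) ↦ -sqrt(-1039). Hence Gal(Q(sqrt(-1039))/Q) = Z/2Z.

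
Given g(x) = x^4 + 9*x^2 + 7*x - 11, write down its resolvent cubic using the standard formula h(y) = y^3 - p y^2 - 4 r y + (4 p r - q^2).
h(y) = y^3 - 9*y^2 + 44*y - 445

Identify coefficients: p = 9, q = 7, r = -11.
Plug into h(y) = y^3 - p y^2 - 4 r y + (4 p r - q^2):
  h(y) = y^3 - (9) y^2 - 4*(-11) y + (4*(9)*(-11) - (7)^2)
       = y^3 + (-9) y^2 + (44) y + (-445).
Simplifying: h(y) = y^3 - 9*y^2 + 44*y - 445.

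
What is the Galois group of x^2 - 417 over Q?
Gal(K/Q) = Z/2Z (cyclic of order 2)

x^2 - 417 is irreducible over Q since 417 is not a rational square. The splitting field Q(sqrt(417)) has degree 2 over Q, and its unique nontrivial automorphism is sqrt(417) ↦ -sqrt(417). Hence Gal(Q(sqrt(417))/Q) = Z/2Z.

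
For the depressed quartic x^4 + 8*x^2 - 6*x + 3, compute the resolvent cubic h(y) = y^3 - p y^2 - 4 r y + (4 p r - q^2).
h(y) = y^3 - 8*y^2 - 12*y + 60

Identify coefficients: p = 8, q = -6, r = 3.
Plug into h(y) = y^3 - p y^2 - 4 r y + (4 p r - q^2):
  h(y) = y^3 - (8) y^2 - 4*(3) y + (4*(8)*(3) - (-6)^2)
       = y^3 + (-8) y^2 + (-12) y + (60).
Simplifying: h(y) = y^3 - 8*y^2 - 12*y + 60.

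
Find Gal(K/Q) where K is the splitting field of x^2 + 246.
Gal(K/Q) = Z/2Z (cyclic of order 2)

x^2 + 246 is irreducible over Q since -246 is not a rational square. The splitting field Q(sqrt(-246)) has degree 2 over Q, and its unique nontrivial automorphism is sqrt(-246) ↦ -sqrt(-246). Hence Gal(Q(sqrt(-246))/Q) = Z/2Z.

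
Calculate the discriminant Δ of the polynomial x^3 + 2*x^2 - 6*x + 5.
Δ = -907

For x^3 + a x^2 + b x + c the discriminant is Δ = 18 a b c - 4 a^3 c + a^2 b^2 - 4 b^3 - 27 c^2.
Plug a = 2, b = -6, c = 5:
  18*(2)*(-6)*(5) - 4*(2)^3*(5) + (2)^2*(-6)^2 - 4*(-6)^3 - 27*(5)^2
  = -1080 + (-160) + 144 + (864) + (-675)
  = -907.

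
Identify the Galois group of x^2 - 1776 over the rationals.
Gal(K/Q) = Z/2Z (cyclic of order 2)

x^2 - 1776 is irreducible over Q since 1776 is not a rational square. The splitting field Q(sqrt(1776)) has degree 2 over Q, and its unique nontrivial automorphism is sqrt(1776) ↦ -sqrt(1776). Hence Gal(Q(sqrt(1776))/Q) = Z/2Z.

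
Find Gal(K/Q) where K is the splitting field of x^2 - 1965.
Gal(K/Q) = Z/2Z (cyclic of order 2)

x^2 - 1965 is irreducible over Q since 1965 is not a rational square. The splitting field Q(sqrt(1965)) has degree 2 over Q, and its unique nontrivial automorphism is sqrt(1965) ↦ -sqrt(1965). Hence Gal(Q(sqrt(1965))/Q) = Z/2Z.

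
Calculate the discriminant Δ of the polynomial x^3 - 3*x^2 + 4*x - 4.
Δ = -112

For x^3 + a x^2 + b x + c the discriminant is Δ = 18 a b c - 4 a^3 c + a^2 b^2 - 4 b^3 - 27 c^2.
Plug a = -3, b = 4, c = -4:
  18*(-3)*(4)*(-4) - 4*(-3)^3*(-4) + (-3)^2*(4)^2 - 4*(4)^3 - 27*(-4)^2
  = 864 + (-432) + 144 + (-256) + (-432)
  = -112.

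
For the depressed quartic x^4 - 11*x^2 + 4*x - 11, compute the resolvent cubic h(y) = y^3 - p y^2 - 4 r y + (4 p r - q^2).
h(y) = y^3 + 11*y^2 + 44*y + 468

Identify coefficients: p = -11, q = 4, r = -11.
Plug into h(y) = y^3 - p y^2 - 4 r y + (4 p r - q^2):
  h(y) = y^3 - (-11) y^2 - 4*(-11) y + (4*(-11)*(-11) - (4)^2)
       = y^3 + (11) y^2 + (44) y + (468).
Simplifying: h(y) = y^3 + 11*y^2 + 44*y + 468.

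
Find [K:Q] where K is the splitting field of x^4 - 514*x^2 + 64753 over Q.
[K:Q] = 4

f factors as (x^2 - 293)(x^2 - 221); the splitting field is K = Q(sqrt(293), sqrt(221)). Since 293, 221, and 64753 are all non-squares in Q, the three subfields Q(sqrt(293)), Q(sqrt(221)), Q(sqrt(64753)) are distinct degree-2 extensions, so [K:Q] = 4 (Klein four Galois group).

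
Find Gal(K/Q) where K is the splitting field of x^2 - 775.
Gal(K/Q) = Z/2Z (cyclic of order 2)

x^2 - 775 is irreducible over Q since 775 is not a rational square. The splitting field Q(sqrt(775)) has degree 2 over Q, and its unique nontrivial automorphism is sqrt(775) ↦ -sqrt(775). Hence Gal(Q(sqrt(775))/Q) = Z/2Z.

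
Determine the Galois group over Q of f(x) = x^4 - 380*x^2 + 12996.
Gal(K/Q) = Z/2Z (cyclic of order 2)

f factors as (x^2 - 342)(x^2 - 38), so the splitting field is K = Q(sqrt(342), sqrt(38)). The squarefree part of 342 is 38 and the squarefree part of 38 is also 38, so sqrt(342) and sqrt(38) are both rational multiples of sqrt(38). Hence Q(sqrt(342)) = Q(sqrt(38)) = Q(sqrt(38)), and the splitting field collapses to a single degree-2 extension with Galois group Z/2Z.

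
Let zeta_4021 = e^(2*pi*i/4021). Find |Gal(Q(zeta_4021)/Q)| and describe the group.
|Gal(Q(zeta_4021)/Q)| = phi(4021) = 4020; group ≅ (Z/4021Z)^* ≅ Z/4020Z

The n-th cyclotomic polynomial Φ_4021(x) is the minimal polynomial of zeta_4021 over Q and has degree phi(4021) = 4020. So Q(zeta_4021) is a degree-4020 Galois extension with Galois group (Z/4021Z)^*. (Z/4021Z)^* is cyclic since 4021 is an odd prime power (or 4). Hence Gal(Q(zeta_4021)/Q) ≅ Z/4020Z.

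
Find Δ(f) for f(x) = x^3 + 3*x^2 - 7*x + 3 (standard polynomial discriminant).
Δ = 112

For x^3 + a x^2 + b x + c the discriminant is Δ = 18 a b c - 4 a^3 c + a^2 b^2 - 4 b^3 - 27 c^2.
Plug a = 3, b = -7, c = 3:
  18*(3)*(-7)*(3) - 4*(3)^3*(3) + (3)^2*(-7)^2 - 4*(-7)^3 - 27*(3)^2
  = -1134 + (-324) + 441 + (1372) + (-243)
  = 112.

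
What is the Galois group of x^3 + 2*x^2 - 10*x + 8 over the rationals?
Gal(K/Q) = S_3 (symmetric group of order 6)

Compute the discriminant of x^3 + (2)*x^2 + (-10)*x + (8): Δ = -464. Since Δ is not a rational square, the Galois group is not contained in A_3; it must be the full S_3 (irreducibility of the cubic rules out anything smaller).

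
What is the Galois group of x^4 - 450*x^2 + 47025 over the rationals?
Gal(K/Q) = V_4 (Klein four-group, Z/2Z × Z/2Z)

f factors as (x^2 - 165)(x^2 - 285), so the splitting field is K = Q(sqrt(165), sqrt(285)). The elements 165, 285, 47025 are all non-squares in Q, so sqrt(165) and sqrt(285) generate independent quadratic extensions. Thus [K:Q] = 4 and Gal(K/Q) is generated by the two order-2 automorphisms sqrt(165) ↦ -sqrt(165) and sqrt(285) ↦ -sqrt(285), giving V_4.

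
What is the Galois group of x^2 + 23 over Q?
Gal(K/Q) = Z/2Z (cyclic of order 2)

x^2 + 23 is irreducible over Q since -23 is not a rational square. The splitting field Q(sqrt(-23)) has degree 2 over Q, and its unique nontrivial automorphism is sqrt(-23) ↦ -sqrt(-23). Hence Gal(Q(sqrt(-23))/Q) = Z/2Z.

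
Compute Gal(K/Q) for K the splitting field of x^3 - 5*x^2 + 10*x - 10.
Gal(K/Q) = S_3 (symmetric group of order 6)

Compute the discriminant of x^3 + (-5)*x^2 + (10)*x + (-10): Δ = -200. Since Δ is not a rational square, the Galois group is not contained in A_3; it must be the full S_3 (irreducibility of the cubic rules out anything smaller).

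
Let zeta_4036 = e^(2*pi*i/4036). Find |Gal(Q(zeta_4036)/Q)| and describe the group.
|Gal(Q(zeta_4036)/Q)| = phi(4036) = 2016; group ≅ (Z/4036Z)^* ≅ Z/2Z × Z/1008Z

The n-th cyclotomic polynomial Φ_4036(x) is the minimal polynomial of zeta_4036 over Q and has degree phi(4036) = 2016. So Q(zeta_4036) is a degree-2016 Galois extension with Galois group (Z/4036Z)^*. By CRT, (Z/4036Z)^* ≅ (Z/4Z)^* × (Z/1009Z)^*. Each prime-power unit group is (Z/4Z)^* ≅ Z/2Z; (Z/1009Z)^* ≅ Z/1008Z. Hence Gal(Q(zeta_4036)/Q) ≅ Z/2Z × Z/1008Z.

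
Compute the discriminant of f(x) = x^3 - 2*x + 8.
Δ = -1696

For a depressed cubic x^3 + p x + q the discriminant is Δ = -4 p^3 - 27 q^2 = -4*(-2)^3 - 27*(8)^2 = 32 - 1728 = -1696.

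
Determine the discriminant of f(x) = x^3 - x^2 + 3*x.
Δ = -99

For x^3 + a x^2 + b x + c the discriminant is Δ = 18 a b c - 4 a^3 c + a^2 b^2 - 4 b^3 - 27 c^2.
Plug a = -1, b = 3, c = 0:
  18*(-1)*(3)*(0) - 4*(-1)^3*(0) + (-1)^2*(3)^2 - 4*(3)^3 - 27*(0)^2
  = 0 + (0) + 9 + (-108) + (0)
  = -99.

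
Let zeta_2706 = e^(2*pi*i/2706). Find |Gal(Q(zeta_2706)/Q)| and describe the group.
|Gal(Q(zeta_2706)/Q)| = phi(2706) = 800; group ≅ (Z/2706Z)^* ≅ Z/2Z × Z/10Z × Z/40Z

The n-th cyclotomic polynomial Φ_2706(x) is the minimal polynomial of zeta_2706 over Q and has degree phi(2706) = 800. So Q(zeta_2706) is a degree-800 Galois extension with Galois group (Z/2706Z)^*. By CRT, (Z/2706Z)^* ≅ (Z/2Z)^* × (Z/3Z)^* × (Z/11Z)^* × (Z/41Z)^*. Each prime-power unit group is (Z/2Z)^* ≅ trivial group (order 1); (Z/3Z)^* ≅ Z/2Z; (Z/11Z)^* ≅ Z/10Z; (Z/41Z)^* ≅ Z/40Z. Hence Gal(Q(zeta_2706)/Q) ≅ Z/2Z × Z/10Z × Z/40Z.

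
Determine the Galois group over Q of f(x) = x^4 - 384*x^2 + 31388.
Gal(K/Q) = V_4 (Klein four-group, Z/2Z × Z/2Z)

f factors as (x^2 - 266)(x^2 - 118), so the splitting field is K = Q(sqrt(266), sqrt(118)). The elements 266, 118, 31388 are all non-squares in Q, so sqrt(266) and sqrt(118) generate independent quadratic extensions. Thus [K:Q] = 4 and Gal(K/Q) is generated by the two order-2 automorphisms sqrt(266) ↦ -sqrt(266) and sqrt(118) ↦ -sqrt(118), giving V_4.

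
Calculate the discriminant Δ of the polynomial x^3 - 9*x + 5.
Δ = 2241

For a depressed cubic x^3 + p x + q the discriminant is Δ = -4 p^3 - 27 q^2 = -4*(-9)^3 - 27*(5)^2 = 2916 - 675 = 2241.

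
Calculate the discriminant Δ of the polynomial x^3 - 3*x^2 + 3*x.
Δ = -27

For x^3 + a x^2 + b x + c the discriminant is Δ = 18 a b c - 4 a^3 c + a^2 b^2 - 4 b^3 - 27 c^2.
Plug a = -3, b = 3, c = 0:
  18*(-3)*(3)*(0) - 4*(-3)^3*(0) + (-3)^2*(3)^2 - 4*(3)^3 - 27*(0)^2
  = 0 + (0) + 81 + (-108) + (0)
  = -27.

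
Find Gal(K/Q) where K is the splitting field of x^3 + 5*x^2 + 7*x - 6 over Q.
Gal(K/Q) = S_3 (symmetric group of order 6)

Compute the discriminant of x^3 + (5)*x^2 + (7)*x + (-6): Δ = -1899. Since Δ is not a rational square, the Galois group is not contained in A_3; it must be the full S_3 (irreducibility of the cubic rules out anything smaller).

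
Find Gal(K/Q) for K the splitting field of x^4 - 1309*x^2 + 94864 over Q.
Gal(K/Q) = Z/2Z (cyclic of order 2)

f factors as (x^2 - 1232)(x^2 - 77), so the splitting field is K = Q(sqrt(1232), sqrt(77)). The squarefree part of 1232 is 77 and the squarefree part of 77 is also 77, so sqrt(1232) and sqrt(77) are both rational multiples of sqrt(77). Hence Q(sqrt(1232)) = Q(sqrt(77)) = Q(sqrt(77)), and the splitting field collapses to a single degree-2 extension with Galois group Z/2Z.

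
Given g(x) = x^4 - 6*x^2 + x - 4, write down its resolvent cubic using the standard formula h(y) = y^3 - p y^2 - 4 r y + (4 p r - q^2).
h(y) = y^3 + 6*y^2 + 16*y + 95

Identify coefficients: p = -6, q = 1, r = -4.
Plug into h(y) = y^3 - p y^2 - 4 r y + (4 p r - q^2):
  h(y) = y^3 - (-6) y^2 - 4*(-4) y + (4*(-6)*(-4) - (1)^2)
       = y^3 + (6) y^2 + (16) y + (95).
Simplifying: h(y) = y^3 + 6*y^2 + 16*y + 95.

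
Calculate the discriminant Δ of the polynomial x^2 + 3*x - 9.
Δ = 45

For a quadratic a x^2 + b x + c the discriminant is Δ = b^2 - 4ac = (3)^2 - 4*(1)*(-9) = 9 - (-36) = 45.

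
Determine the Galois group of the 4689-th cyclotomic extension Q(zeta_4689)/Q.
|Gal(Q(zeta_4689)/Q)| = phi(4689) = 3120; group ≅ (Z/4689Z)^* ≅ Z/6Z × Z/520Z

The n-th cyclotomic polynomial Φ_4689(x) is the minimal polynomial of zeta_4689 over Q and has degree phi(4689) = 3120. So Q(zeta_4689) is a degree-3120 Galois extension with Galois group (Z/4689Z)^*. By CRT, (Z/4689Z)^* ≅ (Z/9Z)^* × (Z/521Z)^*. Each prime-power unit group is (Z/9Z)^* ≅ Z/6Z; (Z/521Z)^* ≅ Z/520Z. Hence Gal(Q(zeta_4689)/Q) ≅ Z/6Z × Z/520Z.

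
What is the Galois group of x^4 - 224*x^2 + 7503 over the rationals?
Gal(K/Q) = V_4 (Klein four-group, Z/2Z × Z/2Z)

f factors as (x^2 - 41)(x^2 - 183), so the splitting field is K = Q(sqrt(41), sqrt(183)). The elements 41, 183, 7503 are all non-squares in Q, so sqrt(41) and sqrt(183) generate independent quadratic extensions. Thus [K:Q] = 4 and Gal(K/Q) is generated by the two order-2 automorphisms sqrt(41) ↦ -sqrt(41) and sqrt(183) ↦ -sqrt(183), giving V_4.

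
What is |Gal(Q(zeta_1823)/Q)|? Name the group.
|Gal(Q(zeta_1823)/Q)| = phi(1823) = 1822; group ≅ (Z/1823Z)^* ≅ Z/1822Z

The n-th cyclotomic polynomial Φ_1823(x) is the minimal polynomial of zeta_1823 over Q and has degree phi(1823) = 1822. So Q(zeta_1823) is a degree-1822 Galois extension with Galois group (Z/1823Z)^*. (Z/1823Z)^* is cyclic since 1823 is an odd prime power (or 4). Hence Gal(Q(zeta_1823)/Q) ≅ Z/1822Z.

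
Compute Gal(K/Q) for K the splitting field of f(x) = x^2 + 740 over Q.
Gal(K/Q) = Z/2Z (cyclic of order 2)

x^2 + 740 is irreducible over Q since -740 is not a rational square. The splitting field Q(sqrt(-740)) has degree 2 over Q, and its unique nontrivial automorphism is sqrt(-740) ↦ -sqrt(-740). Hence Gal(Q(sqrt(-740))/Q) = Z/2Z.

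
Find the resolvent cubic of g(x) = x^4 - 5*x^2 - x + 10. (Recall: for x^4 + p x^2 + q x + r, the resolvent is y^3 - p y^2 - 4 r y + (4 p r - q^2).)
h(y) = y^3 + 5*y^2 - 40*y - 201

Identify coefficients: p = -5, q = -1, r = 10.
Plug into h(y) = y^3 - p y^2 - 4 r y + (4 p r - q^2):
  h(y) = y^3 - (-5) y^2 - 4*(10) y + (4*(-5)*(10) - (-1)^2)
       = y^3 + (5) y^2 + (-40) y + (-201).
Simplifying: h(y) = y^3 + 5*y^2 - 40*y - 201.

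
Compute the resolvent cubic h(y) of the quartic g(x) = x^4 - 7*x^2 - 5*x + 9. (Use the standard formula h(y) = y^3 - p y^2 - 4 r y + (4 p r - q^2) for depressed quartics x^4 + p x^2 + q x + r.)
h(y) = y^3 + 7*y^2 - 36*y - 277

Identify coefficients: p = -7, q = -5, r = 9.
Plug into h(y) = y^3 - p y^2 - 4 r y + (4 p r - q^2):
  h(y) = y^3 - (-7) y^2 - 4*(9) y + (4*(-7)*(9) - (-5)^2)
       = y^3 + (7) y^2 + (-36) y + (-277).
Simplifying: h(y) = y^3 + 7*y^2 - 36*y - 277.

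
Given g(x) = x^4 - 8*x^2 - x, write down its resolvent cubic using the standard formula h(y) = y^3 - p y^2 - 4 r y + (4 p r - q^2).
h(y) = y^3 + 8*y^2 - 1

Identify coefficients: p = -8, q = -1, r = 0.
Plug into h(y) = y^3 - p y^2 - 4 r y + (4 p r - q^2):
  h(y) = y^3 - (-8) y^2 - 4*(0) y + (4*(-8)*(0) - (-1)^2)
       = y^3 + (8) y^2 + (0) y + (-1).
Simplifying: h(y) = y^3 + 8*y^2 - 1.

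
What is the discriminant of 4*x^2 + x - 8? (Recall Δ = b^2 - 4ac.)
Δ = 129

For a quadratic a x^2 + b x + c the discriminant is Δ = b^2 - 4ac = (1)^2 - 4*(4)*(-8) = 1 - (-128) = 129.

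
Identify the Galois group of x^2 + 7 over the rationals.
Gal(K/Q) = Z/2Z (cyclic of order 2)

x^2 + 7 is irreducible over Q since -7 is not a rational square. The splitting field Q(sqrt(-7)) has degree 2 over Q, and its unique nontrivial automorphism is sqrt(-7) ↦ -sqrt(-7). Hence Gal(Q(sqrt(-7))/Q) = Z/2Z.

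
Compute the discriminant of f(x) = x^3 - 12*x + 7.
Δ = 5589

For a depressed cubic x^3 + p x + q the discriminant is Δ = -4 p^3 - 27 q^2 = -4*(-12)^3 - 27*(7)^2 = 6912 - 1323 = 5589.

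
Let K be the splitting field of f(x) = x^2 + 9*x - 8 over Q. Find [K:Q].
[K:Q] = 2

The discriminant of x^2 + (9)*x + (-8) is b^2 - 4c = 81 - (-32) = 113. Since 113 is not a perfect square in Q, the polynomial is irreducible over Q. Its two roots generate a degree-2 extension, so [K:Q] = 2.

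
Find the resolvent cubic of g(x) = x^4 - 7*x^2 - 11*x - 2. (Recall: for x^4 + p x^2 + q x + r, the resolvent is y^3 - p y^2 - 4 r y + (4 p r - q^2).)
h(y) = y^3 + 7*y^2 + 8*y - 65

Identify coefficients: p = -7, q = -11, r = -2.
Plug into h(y) = y^3 - p y^2 - 4 r y + (4 p r - q^2):
  h(y) = y^3 - (-7) y^2 - 4*(-2) y + (4*(-7)*(-2) - (-11)^2)
       = y^3 + (7) y^2 + (8) y + (-65).
Simplifying: h(y) = y^3 + 7*y^2 + 8*y - 65.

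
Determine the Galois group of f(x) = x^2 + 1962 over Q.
Gal(K/Q) = Z/2Z (cyclic of order 2)

x^2 + 1962 is irreducible over Q since -1962 is not a rational square. The splitting field Q(sqrt(-1962)) has degree 2 over Q, and its unique nontrivial automorphism is sqrt(-1962) ↦ -sqrt(-1962). Hence Gal(Q(sqrt(-1962))/Q) = Z/2Z.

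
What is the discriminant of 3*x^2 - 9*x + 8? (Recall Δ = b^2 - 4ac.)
Δ = -15

For a quadratic a x^2 + b x + c the discriminant is Δ = b^2 - 4ac = (-9)^2 - 4*(3)*(8) = 81 - (96) = -15.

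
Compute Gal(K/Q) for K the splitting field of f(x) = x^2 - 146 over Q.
Gal(K/Q) = Z/2Z (cyclic of order 2)

x^2 - 146 is irreducible over Q since 146 is not a rational square. The splitting field Q(sqrt(146)) has degree 2 over Q, and its unique nontrivial automorphism is sqrt(146) ↦ -sqrt(146). Hence Gal(Q(sqrt(146))/Q) = Z/2Z.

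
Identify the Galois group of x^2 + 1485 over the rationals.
Gal(K/Q) = Z/2Z (cyclic of order 2)

x^2 + 1485 is irreducible over Q since -1485 is not a rational square. The splitting field Q(sqrt(-1485)) has degree 2 over Q, and its unique nontrivial automorphism is sqrt(-1485) ↦ -sqrt(-1485). Hence Gal(Q(sqrt(-1485))/Q) = Z/2Z.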